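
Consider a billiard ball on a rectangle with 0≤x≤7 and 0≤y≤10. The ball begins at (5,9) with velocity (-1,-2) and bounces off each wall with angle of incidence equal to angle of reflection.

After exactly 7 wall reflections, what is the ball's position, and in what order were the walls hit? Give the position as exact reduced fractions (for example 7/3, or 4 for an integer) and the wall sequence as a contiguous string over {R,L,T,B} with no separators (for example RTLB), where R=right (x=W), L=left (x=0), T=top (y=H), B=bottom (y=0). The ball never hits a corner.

1. t=9/2 → B at (1/2,0); v=(-1,2)
2. t=1/2 → L at (0,1); v=(1,2)
3. t=9/2 → T at (9/2,10); v=(1,-2)
4. t=5/2 → R at (7,5); v=(-1,-2)
5. t=5/2 → B at (9/2,0); v=(-1,2)
6. t=9/2 → L at (0,9); v=(1,2)
7. t=1/2 → T at (1/2,10); v=(1,-2)

Final position: (1/2,10)
Wall sequence: BLTRBLT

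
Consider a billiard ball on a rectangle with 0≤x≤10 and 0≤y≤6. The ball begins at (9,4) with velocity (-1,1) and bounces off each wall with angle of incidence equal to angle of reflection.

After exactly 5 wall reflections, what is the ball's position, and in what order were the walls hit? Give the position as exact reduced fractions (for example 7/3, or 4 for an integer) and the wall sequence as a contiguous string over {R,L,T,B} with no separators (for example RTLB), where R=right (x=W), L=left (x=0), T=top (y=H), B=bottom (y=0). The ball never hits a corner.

Final position: (10,1)
Wall sequence: TBLTR

1. t=2 → T at (7,6); v=(-1,-1)
2. t=6 → B at (1,0); v=(-1,1)
3. t=1 → L at (0,1); v=(1,1)
4. t=5 → T at (5,6); v=(1,-1)
5. t=5 → R at (10,1); v=(-1,-1)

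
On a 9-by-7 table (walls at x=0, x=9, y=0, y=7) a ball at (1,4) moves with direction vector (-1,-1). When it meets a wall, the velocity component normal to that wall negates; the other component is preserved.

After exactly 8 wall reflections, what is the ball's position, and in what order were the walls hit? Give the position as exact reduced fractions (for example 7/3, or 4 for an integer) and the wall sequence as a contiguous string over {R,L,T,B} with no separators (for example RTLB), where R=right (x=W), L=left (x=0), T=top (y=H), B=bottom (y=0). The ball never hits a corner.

1. t=1 → L at (0,3); v=(1,-1)
2. t=3 → B at (3,0); v=(1,1)
3. t=6 → R at (9,6); v=(-1,1)
4. t=1 → T at (8,7); v=(-1,-1)
5. t=7 → B at (1,0); v=(-1,1)
6. t=1 → L at (0,1); v=(1,1)
7. t=6 → T at (6,7); v=(1,-1)
8. t=3 → R at (9,4); v=(-1,-1)

Final position: (9,4)
Wall sequence: LBRTBLTR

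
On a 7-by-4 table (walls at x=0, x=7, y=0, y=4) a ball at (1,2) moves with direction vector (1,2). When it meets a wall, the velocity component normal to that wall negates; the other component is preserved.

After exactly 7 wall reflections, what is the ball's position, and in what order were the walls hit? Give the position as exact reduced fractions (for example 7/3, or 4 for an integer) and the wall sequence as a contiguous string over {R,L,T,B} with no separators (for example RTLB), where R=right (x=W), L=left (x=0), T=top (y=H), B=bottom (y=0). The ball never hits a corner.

Final position: (2,0)
Wall sequence: TBTRBTB

1. t=1 → T at (2,4); v=(1,-2)
2. t=2 → B at (4,0); v=(1,2)
3. t=2 → T at (6,4); v=(1,-2)
4. t=1 → R at (7,2); v=(-1,-2)
5. t=1 → B at (6,0); v=(-1,2)
6. t=2 → T at (4,4); v=(-1,-2)
7. t=2 → B at (2,0); v=(-1,2)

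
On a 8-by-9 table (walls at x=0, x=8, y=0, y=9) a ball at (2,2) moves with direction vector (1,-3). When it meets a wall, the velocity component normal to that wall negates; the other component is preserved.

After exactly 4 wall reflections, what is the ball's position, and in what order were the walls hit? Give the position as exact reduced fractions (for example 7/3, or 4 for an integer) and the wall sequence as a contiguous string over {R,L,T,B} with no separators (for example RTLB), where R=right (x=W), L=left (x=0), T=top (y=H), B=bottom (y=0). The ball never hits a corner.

1. t=2/3 → B at (8/3,0); v=(1,3)
2. t=3 → T at (17/3,9); v=(1,-3)
3. t=7/3 → R at (8,2); v=(-1,-3)
4. t=2/3 → B at (22/3,0); v=(-1,3)

Final position: (22/3,0)
Wall sequence: BTRB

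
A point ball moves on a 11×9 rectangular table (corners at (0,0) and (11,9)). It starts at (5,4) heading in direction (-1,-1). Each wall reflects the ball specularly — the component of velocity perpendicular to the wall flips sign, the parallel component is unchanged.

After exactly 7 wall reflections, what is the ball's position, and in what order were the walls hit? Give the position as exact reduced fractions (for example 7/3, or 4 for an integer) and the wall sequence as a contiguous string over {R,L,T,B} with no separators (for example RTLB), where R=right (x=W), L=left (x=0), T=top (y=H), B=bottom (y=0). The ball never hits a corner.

Final position: (4,9)
Wall sequence: BLTRBLT

1. t=4 → B at (1,0); v=(-1,1)
2. t=1 → L at (0,1); v=(1,1)
3. t=8 → T at (8,9); v=(1,-1)
4. t=3 → R at (11,6); v=(-1,-1)
5. t=6 → B at (5,0); v=(-1,1)
6. t=5 → L at (0,5); v=(1,1)
7. t=4 → T at (4,9); v=(1,-1)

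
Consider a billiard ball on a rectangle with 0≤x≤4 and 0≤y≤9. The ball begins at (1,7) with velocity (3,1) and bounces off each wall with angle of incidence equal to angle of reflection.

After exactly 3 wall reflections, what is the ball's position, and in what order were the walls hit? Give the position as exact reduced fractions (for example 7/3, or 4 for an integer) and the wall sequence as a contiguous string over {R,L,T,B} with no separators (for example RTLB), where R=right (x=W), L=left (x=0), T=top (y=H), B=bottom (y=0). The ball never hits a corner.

Final position: (0,26/3)
Wall sequence: RTL

1. t=1 → R at (4,8); v=(-3,1)
2. t=1 → T at (1,9); v=(-3,-1)
3. t=1/3 → L at (0,26/3); v=(3,-1)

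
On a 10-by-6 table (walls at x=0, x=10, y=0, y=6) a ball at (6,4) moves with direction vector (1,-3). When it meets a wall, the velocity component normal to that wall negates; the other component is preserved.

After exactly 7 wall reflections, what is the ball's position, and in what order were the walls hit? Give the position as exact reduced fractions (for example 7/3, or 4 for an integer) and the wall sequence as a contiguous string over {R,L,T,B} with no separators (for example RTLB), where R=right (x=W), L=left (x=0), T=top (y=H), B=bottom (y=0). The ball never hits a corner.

1. t=4/3 → B at (22/3,0); v=(1,3)
2. t=2 → T at (28/3,6); v=(1,-3)
3. t=2/3 → R at (10,4); v=(-1,-3)
4. t=4/3 → B at (26/3,0); v=(-1,3)
5. t=2 → T at (20/3,6); v=(-1,-3)
6. t=2 → B at (14/3,0); v=(-1,3)
7. t=2 → T at (8/3,6); v=(-1,-3)

Final position: (8/3,6)
Wall sequence: BTRBTBT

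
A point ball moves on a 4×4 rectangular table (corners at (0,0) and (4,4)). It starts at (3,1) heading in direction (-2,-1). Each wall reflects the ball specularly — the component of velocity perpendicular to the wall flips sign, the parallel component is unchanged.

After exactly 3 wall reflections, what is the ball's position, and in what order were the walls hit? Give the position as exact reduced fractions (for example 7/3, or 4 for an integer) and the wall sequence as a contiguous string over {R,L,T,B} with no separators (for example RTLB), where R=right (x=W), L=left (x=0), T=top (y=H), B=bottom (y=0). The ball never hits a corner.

Final position: (4,5/2)
Wall sequence: BLR

1. t=1 → B at (1,0); v=(-2,1)
2. t=1/2 → L at (0,1/2); v=(2,1)
3. t=2 → R at (4,5/2); v=(-2,1)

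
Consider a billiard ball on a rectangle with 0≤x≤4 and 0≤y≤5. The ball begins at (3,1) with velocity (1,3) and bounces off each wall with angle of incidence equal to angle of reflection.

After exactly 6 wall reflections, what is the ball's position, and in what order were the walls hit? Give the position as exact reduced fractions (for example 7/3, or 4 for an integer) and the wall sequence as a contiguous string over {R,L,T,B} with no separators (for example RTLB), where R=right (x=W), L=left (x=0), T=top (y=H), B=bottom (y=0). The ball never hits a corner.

1. t=1 → R at (4,4); v=(-1,3)
2. t=1/3 → T at (11/3,5); v=(-1,-3)
3. t=5/3 → B at (2,0); v=(-1,3)
4. t=5/3 → T at (1/3,5); v=(-1,-3)
5. t=1/3 → L at (0,4); v=(1,-3)
6. t=4/3 → B at (4/3,0); v=(1,3)

Final position: (4/3,0)
Wall sequence: RTBTLB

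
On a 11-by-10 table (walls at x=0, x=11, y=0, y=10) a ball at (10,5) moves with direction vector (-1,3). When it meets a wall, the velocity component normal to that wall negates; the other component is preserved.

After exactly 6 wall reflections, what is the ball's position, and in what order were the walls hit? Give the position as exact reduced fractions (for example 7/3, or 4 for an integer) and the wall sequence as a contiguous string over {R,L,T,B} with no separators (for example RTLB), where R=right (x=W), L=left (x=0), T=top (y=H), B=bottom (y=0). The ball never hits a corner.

Final position: (5,10)
Wall sequence: TBTLBT

1. t=5/3 → T at (25/3,10); v=(-1,-3)
2. t=10/3 → B at (5,0); v=(-1,3)
3. t=10/3 → T at (5/3,10); v=(-1,-3)
4. t=5/3 → L at (0,5); v=(1,-3)
5. t=5/3 → B at (5/3,0); v=(1,3)
6. t=10/3 → T at (5,10); v=(1,-3)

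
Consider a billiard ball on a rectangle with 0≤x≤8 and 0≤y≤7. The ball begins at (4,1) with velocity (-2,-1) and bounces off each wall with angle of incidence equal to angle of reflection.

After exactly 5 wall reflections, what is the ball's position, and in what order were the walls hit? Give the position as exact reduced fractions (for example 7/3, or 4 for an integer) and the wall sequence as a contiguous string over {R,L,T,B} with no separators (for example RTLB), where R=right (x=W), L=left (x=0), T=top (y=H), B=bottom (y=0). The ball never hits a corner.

1. t=1 → B at (2,0); v=(-2,1)
2. t=1 → L at (0,1); v=(2,1)
3. t=4 → R at (8,5); v=(-2,1)
4. t=2 → T at (4,7); v=(-2,-1)
5. t=2 → L at (0,5); v=(2,-1)

Final position: (0,5)
Wall sequence: BLRTL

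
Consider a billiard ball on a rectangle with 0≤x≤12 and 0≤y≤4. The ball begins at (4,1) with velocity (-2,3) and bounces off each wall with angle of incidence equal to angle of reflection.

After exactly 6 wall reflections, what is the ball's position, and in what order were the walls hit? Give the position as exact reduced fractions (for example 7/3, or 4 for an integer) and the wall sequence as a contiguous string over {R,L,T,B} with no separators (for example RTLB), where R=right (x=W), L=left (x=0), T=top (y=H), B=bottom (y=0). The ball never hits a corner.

1. t=1 → T at (2,4); v=(-2,-3)
2. t=1 → L at (0,1); v=(2,-3)
3. t=1/3 → B at (2/3,0); v=(2,3)
4. t=4/3 → T at (10/3,4); v=(2,-3)
5. t=4/3 → B at (6,0); v=(2,3)
6. t=4/3 → T at (26/3,4); v=(2,-3)

Final position: (26/3,4)
Wall sequence: TLBTBT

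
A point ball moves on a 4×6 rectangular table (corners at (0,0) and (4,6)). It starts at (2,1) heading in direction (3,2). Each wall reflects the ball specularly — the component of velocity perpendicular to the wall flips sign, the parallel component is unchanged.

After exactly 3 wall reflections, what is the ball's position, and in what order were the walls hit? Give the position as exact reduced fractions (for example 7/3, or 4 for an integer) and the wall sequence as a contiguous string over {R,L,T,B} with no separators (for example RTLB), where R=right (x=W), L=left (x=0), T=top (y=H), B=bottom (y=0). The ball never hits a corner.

1. t=2/3 → R at (4,7/3); v=(-3,2)
2. t=4/3 → L at (0,5); v=(3,2)
3. t=1/2 → T at (3/2,6); v=(3,-2)

Final position: (3/2,6)
Wall sequence: RLT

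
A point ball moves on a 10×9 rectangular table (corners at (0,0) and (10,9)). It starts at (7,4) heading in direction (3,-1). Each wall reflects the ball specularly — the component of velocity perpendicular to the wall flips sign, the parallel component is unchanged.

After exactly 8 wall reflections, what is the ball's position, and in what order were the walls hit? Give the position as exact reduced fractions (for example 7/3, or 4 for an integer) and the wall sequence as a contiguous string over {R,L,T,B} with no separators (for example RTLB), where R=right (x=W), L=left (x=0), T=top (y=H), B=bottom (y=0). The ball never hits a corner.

1. t=1 → R at (10,3); v=(-3,-1)
2. t=3 → B at (1,0); v=(-3,1)
3. t=1/3 → L at (0,1/3); v=(3,1)
4. t=10/3 → R at (10,11/3); v=(-3,1)
5. t=10/3 → L at (0,7); v=(3,1)
6. t=2 → T at (6,9); v=(3,-1)
7. t=4/3 → R at (10,23/3); v=(-3,-1)
8. t=10/3 → L at (0,13/3); v=(3,-1)

Final position: (0,13/3)
Wall sequence: RBLRLTRL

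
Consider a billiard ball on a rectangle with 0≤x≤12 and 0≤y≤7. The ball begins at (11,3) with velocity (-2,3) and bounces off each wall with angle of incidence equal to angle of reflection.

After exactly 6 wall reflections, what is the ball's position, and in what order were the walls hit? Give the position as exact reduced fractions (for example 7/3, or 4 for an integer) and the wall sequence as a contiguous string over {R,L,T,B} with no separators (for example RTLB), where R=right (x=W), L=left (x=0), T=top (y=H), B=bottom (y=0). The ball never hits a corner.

1. t=4/3 → T at (25/3,7); v=(-2,-3)
2. t=7/3 → B at (11/3,0); v=(-2,3)
3. t=11/6 → L at (0,11/2); v=(2,3)
4. t=1/2 → T at (1,7); v=(2,-3)
5. t=7/3 → B at (17/3,0); v=(2,3)
6. t=7/3 → T at (31/3,7); v=(2,-3)

Final position: (31/3,7)
Wall sequence: TBLTBT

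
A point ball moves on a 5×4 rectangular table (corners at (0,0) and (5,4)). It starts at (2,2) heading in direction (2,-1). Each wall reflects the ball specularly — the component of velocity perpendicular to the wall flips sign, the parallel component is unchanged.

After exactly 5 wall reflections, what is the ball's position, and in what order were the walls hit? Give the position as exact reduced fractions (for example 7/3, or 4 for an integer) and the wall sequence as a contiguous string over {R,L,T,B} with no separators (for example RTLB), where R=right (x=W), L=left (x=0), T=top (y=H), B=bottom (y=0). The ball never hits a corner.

Final position: (5,7/2)
Wall sequence: RBLTR

1. t=3/2 → R at (5,1/2); v=(-2,-1)
2. t=1/2 → B at (4,0); v=(-2,1)
3. t=2 → L at (0,2); v=(2,1)
4. t=2 → T at (4,4); v=(2,-1)
5. t=1/2 → R at (5,7/2); v=(-2,-1)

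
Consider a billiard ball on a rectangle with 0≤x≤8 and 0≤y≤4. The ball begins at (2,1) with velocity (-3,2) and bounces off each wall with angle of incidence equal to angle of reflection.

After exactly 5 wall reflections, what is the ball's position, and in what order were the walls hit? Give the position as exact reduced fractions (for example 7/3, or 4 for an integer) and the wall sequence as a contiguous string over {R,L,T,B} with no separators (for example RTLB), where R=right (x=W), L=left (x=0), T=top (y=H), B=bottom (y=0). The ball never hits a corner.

1. t=2/3 → L at (0,7/3); v=(3,2)
2. t=5/6 → T at (5/2,4); v=(3,-2)
3. t=11/6 → R at (8,1/3); v=(-3,-2)
4. t=1/6 → B at (15/2,0); v=(-3,2)
5. t=2 → T at (3/2,4); v=(-3,-2)

Final position: (3/2,4)
Wall sequence: LTRBT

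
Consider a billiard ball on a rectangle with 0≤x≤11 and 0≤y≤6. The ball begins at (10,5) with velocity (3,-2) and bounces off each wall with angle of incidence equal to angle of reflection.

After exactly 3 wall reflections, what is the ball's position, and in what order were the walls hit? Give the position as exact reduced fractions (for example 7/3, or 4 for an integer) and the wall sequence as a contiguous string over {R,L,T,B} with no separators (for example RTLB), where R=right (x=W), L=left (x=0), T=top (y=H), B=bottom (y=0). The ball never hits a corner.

1. t=1/3 → R at (11,13/3); v=(-3,-2)
2. t=13/6 → B at (9/2,0); v=(-3,2)
3. t=3/2 → L at (0,3); v=(3,2)

Final position: (0,3)
Wall sequence: RBL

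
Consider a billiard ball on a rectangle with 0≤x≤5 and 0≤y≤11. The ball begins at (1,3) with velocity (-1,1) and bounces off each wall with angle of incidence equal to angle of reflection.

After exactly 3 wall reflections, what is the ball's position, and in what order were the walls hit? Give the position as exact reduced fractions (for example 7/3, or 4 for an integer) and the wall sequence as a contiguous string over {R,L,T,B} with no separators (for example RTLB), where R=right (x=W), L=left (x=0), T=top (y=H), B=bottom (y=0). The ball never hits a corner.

1. t=1 → L at (0,4); v=(1,1)
2. t=5 → R at (5,9); v=(-1,1)
3. t=2 → T at (3,11); v=(-1,-1)

Final position: (3,11)
Wall sequence: LRT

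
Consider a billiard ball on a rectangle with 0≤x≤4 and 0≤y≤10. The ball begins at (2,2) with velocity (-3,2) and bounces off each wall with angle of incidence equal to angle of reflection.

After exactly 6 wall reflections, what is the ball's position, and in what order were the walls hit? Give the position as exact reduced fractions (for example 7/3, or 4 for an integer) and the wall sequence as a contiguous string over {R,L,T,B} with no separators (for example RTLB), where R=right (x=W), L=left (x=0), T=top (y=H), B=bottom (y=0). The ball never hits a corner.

1. t=2/3 → L at (0,10/3); v=(3,2)
2. t=4/3 → R at (4,6); v=(-3,2)
3. t=4/3 → L at (0,26/3); v=(3,2)
4. t=2/3 → T at (2,10); v=(3,-2)
5. t=2/3 → R at (4,26/3); v=(-3,-2)
6. t=4/3 → L at (0,6); v=(3,-2)

Final position: (0,6)
Wall sequence: LRLTRL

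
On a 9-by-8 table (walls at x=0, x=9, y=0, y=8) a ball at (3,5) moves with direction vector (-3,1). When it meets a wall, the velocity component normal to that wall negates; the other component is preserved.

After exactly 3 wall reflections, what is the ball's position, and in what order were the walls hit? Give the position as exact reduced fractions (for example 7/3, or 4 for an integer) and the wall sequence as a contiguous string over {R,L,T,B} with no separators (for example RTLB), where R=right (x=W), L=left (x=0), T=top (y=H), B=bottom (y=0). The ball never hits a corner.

1. t=1 → L at (0,6); v=(3,1)
2. t=2 → T at (6,8); v=(3,-1)
3. t=1 → R at (9,7); v=(-3,-1)

Final position: (9,7)
Wall sequence: LTR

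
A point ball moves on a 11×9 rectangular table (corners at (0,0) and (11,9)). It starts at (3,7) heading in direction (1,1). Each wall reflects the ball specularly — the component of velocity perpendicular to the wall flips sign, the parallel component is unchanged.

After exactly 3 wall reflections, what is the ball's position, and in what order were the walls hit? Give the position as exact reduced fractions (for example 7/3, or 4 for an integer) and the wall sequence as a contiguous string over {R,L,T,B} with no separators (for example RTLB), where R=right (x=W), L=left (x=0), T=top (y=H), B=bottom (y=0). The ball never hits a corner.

Final position: (8,0)
Wall sequence: TRB

1. t=2 → T at (5,9); v=(1,-1)
2. t=6 → R at (11,3); v=(-1,-1)
3. t=3 → B at (8,0); v=(-1,1)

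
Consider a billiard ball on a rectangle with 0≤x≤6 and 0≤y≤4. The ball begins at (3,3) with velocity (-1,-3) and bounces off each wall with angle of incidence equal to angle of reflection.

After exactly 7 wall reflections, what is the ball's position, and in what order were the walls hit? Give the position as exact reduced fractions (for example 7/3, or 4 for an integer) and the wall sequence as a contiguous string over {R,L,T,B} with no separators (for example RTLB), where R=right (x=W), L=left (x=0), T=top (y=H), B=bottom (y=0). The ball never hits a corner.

1. t=1 → B at (2,0); v=(-1,3)
2. t=4/3 → T at (2/3,4); v=(-1,-3)
3. t=2/3 → L at (0,2); v=(1,-3)
4. t=2/3 → B at (2/3,0); v=(1,3)
5. t=4/3 → T at (2,4); v=(1,-3)
6. t=4/3 → B at (10/3,0); v=(1,3)
7. t=4/3 → T at (14/3,4); v=(1,-3)

Final position: (14/3,4)
Wall sequence: BTLBTBT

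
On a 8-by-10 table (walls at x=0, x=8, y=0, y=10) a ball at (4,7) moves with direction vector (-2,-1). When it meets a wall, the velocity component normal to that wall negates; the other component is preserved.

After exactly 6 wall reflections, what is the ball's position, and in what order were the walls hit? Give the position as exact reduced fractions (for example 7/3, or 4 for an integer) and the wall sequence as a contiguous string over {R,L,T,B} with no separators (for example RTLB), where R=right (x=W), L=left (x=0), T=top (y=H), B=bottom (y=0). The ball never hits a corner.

Final position: (2,10)
Wall sequence: LRBLRT

1. t=2 → L at (0,5); v=(2,-1)
2. t=4 → R at (8,1); v=(-2,-1)
3. t=1 → B at (6,0); v=(-2,1)
4. t=3 → L at (0,3); v=(2,1)
5. t=4 → R at (8,7); v=(-2,1)
6. t=3 → T at (2,10); v=(-2,-1)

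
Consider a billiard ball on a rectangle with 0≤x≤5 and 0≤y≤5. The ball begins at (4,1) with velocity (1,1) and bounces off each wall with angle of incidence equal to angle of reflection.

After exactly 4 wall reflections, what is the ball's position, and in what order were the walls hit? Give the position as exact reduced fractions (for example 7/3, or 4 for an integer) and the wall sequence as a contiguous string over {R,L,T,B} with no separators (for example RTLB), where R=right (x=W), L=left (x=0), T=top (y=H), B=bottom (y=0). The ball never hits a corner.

Final position: (3,0)
Wall sequence: RTLB

1. t=1 → R at (5,2); v=(-1,1)
2. t=3 → T at (2,5); v=(-1,-1)
3. t=2 → L at (0,3); v=(1,-1)
4. t=3 → B at (3,0); v=(1,1)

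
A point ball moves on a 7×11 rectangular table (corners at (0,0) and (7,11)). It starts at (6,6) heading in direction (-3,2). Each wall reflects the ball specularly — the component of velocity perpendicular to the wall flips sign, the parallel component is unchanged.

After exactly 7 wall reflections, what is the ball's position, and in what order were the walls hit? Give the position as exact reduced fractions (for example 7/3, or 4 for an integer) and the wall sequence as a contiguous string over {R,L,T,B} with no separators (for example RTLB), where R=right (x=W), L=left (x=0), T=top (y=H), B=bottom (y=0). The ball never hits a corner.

1. t=2 → L at (0,10); v=(3,2)
2. t=1/2 → T at (3/2,11); v=(3,-2)
3. t=11/6 → R at (7,22/3); v=(-3,-2)
4. t=7/3 → L at (0,8/3); v=(3,-2)
5. t=4/3 → B at (4,0); v=(3,2)
6. t=1 → R at (7,2); v=(-3,2)
7. t=7/3 → L at (0,20/3); v=(3,2)

Final position: (0,20/3)
Wall sequence: LTRLBRL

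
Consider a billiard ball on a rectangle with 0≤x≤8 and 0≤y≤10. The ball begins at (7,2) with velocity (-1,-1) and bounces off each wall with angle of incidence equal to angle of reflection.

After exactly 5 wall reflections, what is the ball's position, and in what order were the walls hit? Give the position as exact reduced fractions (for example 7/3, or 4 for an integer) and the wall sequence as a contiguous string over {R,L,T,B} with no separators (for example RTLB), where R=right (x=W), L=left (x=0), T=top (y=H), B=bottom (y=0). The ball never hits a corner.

1. t=2 → B at (5,0); v=(-1,1)
2. t=5 → L at (0,5); v=(1,1)
3. t=5 → T at (5,10); v=(1,-1)
4. t=3 → R at (8,7); v=(-1,-1)
5. t=7 → B at (1,0); v=(-1,1)

Final position: (1,0)
Wall sequence: BLTRB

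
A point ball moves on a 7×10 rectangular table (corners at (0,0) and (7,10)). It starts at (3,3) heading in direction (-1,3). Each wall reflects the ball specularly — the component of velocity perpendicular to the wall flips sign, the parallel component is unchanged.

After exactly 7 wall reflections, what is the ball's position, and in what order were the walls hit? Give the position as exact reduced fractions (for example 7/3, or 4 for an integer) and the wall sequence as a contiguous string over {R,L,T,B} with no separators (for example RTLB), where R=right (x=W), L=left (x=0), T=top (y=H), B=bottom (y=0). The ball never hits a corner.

Final position: (4/3,10)
Wall sequence: TLBTRBT

1. t=7/3 → T at (2/3,10); v=(-1,-3)
2. t=2/3 → L at (0,8); v=(1,-3)
3. t=8/3 → B at (8/3,0); v=(1,3)
4. t=10/3 → T at (6,10); v=(1,-3)
5. t=1 → R at (7,7); v=(-1,-3)
6. t=7/3 → B at (14/3,0); v=(-1,3)
7. t=10/3 → T at (4/3,10); v=(-1,-3)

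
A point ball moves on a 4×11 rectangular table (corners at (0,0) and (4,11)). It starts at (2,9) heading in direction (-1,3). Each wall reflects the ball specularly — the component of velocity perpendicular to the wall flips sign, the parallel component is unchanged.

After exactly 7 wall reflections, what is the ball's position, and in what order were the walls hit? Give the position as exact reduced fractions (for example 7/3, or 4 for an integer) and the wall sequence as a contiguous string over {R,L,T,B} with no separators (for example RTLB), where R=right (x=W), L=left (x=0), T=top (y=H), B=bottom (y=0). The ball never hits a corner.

1. t=2/3 → T at (4/3,11); v=(-1,-3)
2. t=4/3 → L at (0,7); v=(1,-3)
3. t=7/3 → B at (7/3,0); v=(1,3)
4. t=5/3 → R at (4,5); v=(-1,3)
5. t=2 → T at (2,11); v=(-1,-3)
6. t=2 → L at (0,5); v=(1,-3)
7. t=5/3 → B at (5/3,0); v=(1,3)

Final position: (5/3,0)
Wall sequence: TLBRTLB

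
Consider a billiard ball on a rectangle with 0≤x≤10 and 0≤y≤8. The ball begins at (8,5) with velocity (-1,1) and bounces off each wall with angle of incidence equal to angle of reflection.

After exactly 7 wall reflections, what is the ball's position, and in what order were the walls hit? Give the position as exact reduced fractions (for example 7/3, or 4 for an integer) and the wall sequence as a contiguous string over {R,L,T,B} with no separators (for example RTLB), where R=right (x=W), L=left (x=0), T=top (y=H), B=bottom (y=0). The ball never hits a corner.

Final position: (0,1)
Wall sequence: TLBRTBL

1. t=3 → T at (5,8); v=(-1,-1)
2. t=5 → L at (0,3); v=(1,-1)
3. t=3 → B at (3,0); v=(1,1)
4. t=7 → R at (10,7); v=(-1,1)
5. t=1 → T at (9,8); v=(-1,-1)
6. t=8 → B at (1,0); v=(-1,1)
7. t=1 → L at (0,1); v=(1,1)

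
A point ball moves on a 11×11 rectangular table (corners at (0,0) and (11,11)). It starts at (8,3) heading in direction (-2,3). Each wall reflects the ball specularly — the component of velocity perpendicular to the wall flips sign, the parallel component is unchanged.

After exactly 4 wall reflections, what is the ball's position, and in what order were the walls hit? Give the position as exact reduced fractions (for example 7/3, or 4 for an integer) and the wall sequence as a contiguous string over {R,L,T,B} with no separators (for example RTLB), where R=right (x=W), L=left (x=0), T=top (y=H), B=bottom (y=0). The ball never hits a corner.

Final position: (11,19/2)
Wall sequence: TLBR

1. t=8/3 → T at (8/3,11); v=(-2,-3)
2. t=4/3 → L at (0,7); v=(2,-3)
3. t=7/3 → B at (14/3,0); v=(2,3)
4. t=19/6 → R at (11,19/2); v=(-2,3)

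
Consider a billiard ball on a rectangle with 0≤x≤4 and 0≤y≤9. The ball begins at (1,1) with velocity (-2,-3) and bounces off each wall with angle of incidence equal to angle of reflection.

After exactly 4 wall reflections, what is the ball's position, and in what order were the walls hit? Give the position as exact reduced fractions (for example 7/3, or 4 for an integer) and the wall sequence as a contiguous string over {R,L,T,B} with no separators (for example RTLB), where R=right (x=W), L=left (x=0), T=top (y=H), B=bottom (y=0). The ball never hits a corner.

1. t=1/3 → B at (1/3,0); v=(-2,3)
2. t=1/6 → L at (0,1/2); v=(2,3)
3. t=2 → R at (4,13/2); v=(-2,3)
4. t=5/6 → T at (7/3,9); v=(-2,-3)

Final position: (7/3,9)
Wall sequence: BLRT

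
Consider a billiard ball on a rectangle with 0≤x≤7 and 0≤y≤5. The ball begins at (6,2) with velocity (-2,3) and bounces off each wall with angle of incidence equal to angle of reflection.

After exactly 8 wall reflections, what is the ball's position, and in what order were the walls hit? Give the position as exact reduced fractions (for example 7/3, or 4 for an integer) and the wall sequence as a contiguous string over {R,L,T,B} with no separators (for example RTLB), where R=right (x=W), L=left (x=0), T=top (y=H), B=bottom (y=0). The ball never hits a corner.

1. t=1 → T at (4,5); v=(-2,-3)
2. t=5/3 → B at (2/3,0); v=(-2,3)
3. t=1/3 → L at (0,1); v=(2,3)
4. t=4/3 → T at (8/3,5); v=(2,-3)
5. t=5/3 → B at (6,0); v=(2,3)
6. t=1/2 → R at (7,3/2); v=(-2,3)
7. t=7/6 → T at (14/3,5); v=(-2,-3)
8. t=5/3 → B at (4/3,0); v=(-2,3)

Final position: (4/3,0)
Wall sequence: TBLTBRTB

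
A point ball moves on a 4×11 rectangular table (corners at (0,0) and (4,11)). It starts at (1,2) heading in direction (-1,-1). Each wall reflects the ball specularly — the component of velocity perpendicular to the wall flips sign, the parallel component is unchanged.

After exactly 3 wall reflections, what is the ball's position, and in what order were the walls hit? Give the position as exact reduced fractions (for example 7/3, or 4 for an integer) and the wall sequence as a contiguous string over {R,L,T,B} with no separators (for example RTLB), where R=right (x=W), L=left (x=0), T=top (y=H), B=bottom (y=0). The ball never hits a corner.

Final position: (4,3)
Wall sequence: LBR

1. t=1 → L at (0,1); v=(1,-1)
2. t=1 → B at (1,0); v=(1,1)
3. t=3 → R at (4,3); v=(-1,1)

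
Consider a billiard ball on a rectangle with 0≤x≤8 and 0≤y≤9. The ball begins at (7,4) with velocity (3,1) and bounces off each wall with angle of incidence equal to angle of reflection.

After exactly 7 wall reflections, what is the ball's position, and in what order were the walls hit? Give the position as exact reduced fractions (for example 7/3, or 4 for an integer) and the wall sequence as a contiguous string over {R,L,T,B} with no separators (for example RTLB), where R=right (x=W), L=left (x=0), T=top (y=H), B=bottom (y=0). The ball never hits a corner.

Final position: (0,1/3)
Wall sequence: RLTRLRL

1. t=1/3 → R at (8,13/3); v=(-3,1)
2. t=8/3 → L at (0,7); v=(3,1)
3. t=2 → T at (6,9); v=(3,-1)
4. t=2/3 → R at (8,25/3); v=(-3,-1)
5. t=8/3 → L at (0,17/3); v=(3,-1)
6. t=8/3 → R at (8,3); v=(-3,-1)
7. t=8/3 → L at (0,1/3); v=(3,-1)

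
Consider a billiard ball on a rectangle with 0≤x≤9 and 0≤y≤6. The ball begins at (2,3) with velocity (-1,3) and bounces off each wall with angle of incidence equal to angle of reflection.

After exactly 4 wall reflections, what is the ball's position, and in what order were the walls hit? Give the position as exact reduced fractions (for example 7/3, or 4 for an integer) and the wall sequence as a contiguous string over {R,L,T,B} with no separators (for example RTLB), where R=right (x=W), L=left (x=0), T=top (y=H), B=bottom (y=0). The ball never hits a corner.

1. t=1 → T at (1,6); v=(-1,-3)
2. t=1 → L at (0,3); v=(1,-3)
3. t=1 → B at (1,0); v=(1,3)
4. t=2 → T at (3,6); v=(1,-3)

Final position: (3,6)
Wall sequence: TLBT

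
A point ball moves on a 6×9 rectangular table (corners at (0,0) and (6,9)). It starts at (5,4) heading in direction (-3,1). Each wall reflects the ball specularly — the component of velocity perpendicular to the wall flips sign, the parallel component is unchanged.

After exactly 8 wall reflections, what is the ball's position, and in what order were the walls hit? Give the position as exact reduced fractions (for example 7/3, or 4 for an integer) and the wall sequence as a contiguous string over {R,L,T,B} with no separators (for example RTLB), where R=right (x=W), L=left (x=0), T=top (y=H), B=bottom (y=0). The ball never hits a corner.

1. t=5/3 → L at (0,17/3); v=(3,1)
2. t=2 → R at (6,23/3); v=(-3,1)
3. t=4/3 → T at (2,9); v=(-3,-1)
4. t=2/3 → L at (0,25/3); v=(3,-1)
5. t=2 → R at (6,19/3); v=(-3,-1)
6. t=2 → L at (0,13/3); v=(3,-1)
7. t=2 → R at (6,7/3); v=(-3,-1)
8. t=2 → L at (0,1/3); v=(3,-1)

Final position: (0,1/3)
Wall sequence: LRTLRLRL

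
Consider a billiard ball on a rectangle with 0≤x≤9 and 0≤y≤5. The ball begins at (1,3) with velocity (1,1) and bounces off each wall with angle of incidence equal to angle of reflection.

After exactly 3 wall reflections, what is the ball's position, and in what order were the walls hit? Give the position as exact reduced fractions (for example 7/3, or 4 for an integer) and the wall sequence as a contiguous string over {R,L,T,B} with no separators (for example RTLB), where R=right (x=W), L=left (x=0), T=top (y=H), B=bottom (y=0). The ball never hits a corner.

1. t=2 → T at (3,5); v=(1,-1)
2. t=5 → B at (8,0); v=(1,1)
3. t=1 → R at (9,1); v=(-1,1)

Final position: (9,1)
Wall sequence: TBR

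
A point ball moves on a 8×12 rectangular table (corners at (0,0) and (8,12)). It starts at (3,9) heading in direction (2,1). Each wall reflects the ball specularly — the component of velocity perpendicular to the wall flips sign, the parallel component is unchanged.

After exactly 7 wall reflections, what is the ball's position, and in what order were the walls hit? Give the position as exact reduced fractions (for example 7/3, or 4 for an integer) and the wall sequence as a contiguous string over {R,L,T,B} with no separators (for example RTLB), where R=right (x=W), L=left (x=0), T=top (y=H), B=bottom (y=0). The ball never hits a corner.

Final position: (8,7/2)
Wall sequence: RTLRLBR

1. t=5/2 → R at (8,23/2); v=(-2,1)
2. t=1/2 → T at (7,12); v=(-2,-1)
3. t=7/2 → L at (0,17/2); v=(2,-1)
4. t=4 → R at (8,9/2); v=(-2,-1)
5. t=4 → L at (0,1/2); v=(2,-1)
6. t=1/2 → B at (1,0); v=(2,1)
7. t=7/2 → R at (8,7/2); v=(-2,1)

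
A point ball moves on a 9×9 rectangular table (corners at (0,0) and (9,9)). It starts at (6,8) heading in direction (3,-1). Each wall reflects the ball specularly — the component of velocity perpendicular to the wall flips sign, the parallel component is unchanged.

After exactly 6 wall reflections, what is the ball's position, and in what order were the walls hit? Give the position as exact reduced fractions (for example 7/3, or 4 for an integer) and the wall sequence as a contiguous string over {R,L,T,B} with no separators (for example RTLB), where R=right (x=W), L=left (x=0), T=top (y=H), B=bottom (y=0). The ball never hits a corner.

Final position: (9,5)
Wall sequence: RLRBLR

1. t=1 → R at (9,7); v=(-3,-1)
2. t=3 → L at (0,4); v=(3,-1)
3. t=3 → R at (9,1); v=(-3,-1)
4. t=1 → B at (6,0); v=(-3,1)
5. t=2 → L at (0,2); v=(3,1)
6. t=3 → R at (9,5); v=(-3,1)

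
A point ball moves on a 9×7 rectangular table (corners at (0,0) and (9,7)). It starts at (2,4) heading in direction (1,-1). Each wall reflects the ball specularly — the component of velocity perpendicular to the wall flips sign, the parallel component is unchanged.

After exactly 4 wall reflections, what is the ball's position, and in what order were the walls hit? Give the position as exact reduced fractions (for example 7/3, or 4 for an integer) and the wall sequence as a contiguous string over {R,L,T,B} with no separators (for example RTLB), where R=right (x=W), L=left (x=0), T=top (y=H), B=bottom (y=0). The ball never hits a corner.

1. t=4 → B at (6,0); v=(1,1)
2. t=3 → R at (9,3); v=(-1,1)
3. t=4 → T at (5,7); v=(-1,-1)
4. t=5 → L at (0,2); v=(1,-1)

Final position: (0,2)
Wall sequence: BRTL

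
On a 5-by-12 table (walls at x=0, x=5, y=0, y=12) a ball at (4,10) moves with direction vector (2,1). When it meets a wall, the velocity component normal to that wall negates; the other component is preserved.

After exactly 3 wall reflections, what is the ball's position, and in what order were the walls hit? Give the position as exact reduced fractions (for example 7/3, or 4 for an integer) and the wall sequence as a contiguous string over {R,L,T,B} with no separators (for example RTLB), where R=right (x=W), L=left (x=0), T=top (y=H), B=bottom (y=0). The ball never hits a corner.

1. t=1/2 → R at (5,21/2); v=(-2,1)
2. t=3/2 → T at (2,12); v=(-2,-1)
3. t=1 → L at (0,11); v=(2,-1)

Final position: (0,11)
Wall sequence: RTL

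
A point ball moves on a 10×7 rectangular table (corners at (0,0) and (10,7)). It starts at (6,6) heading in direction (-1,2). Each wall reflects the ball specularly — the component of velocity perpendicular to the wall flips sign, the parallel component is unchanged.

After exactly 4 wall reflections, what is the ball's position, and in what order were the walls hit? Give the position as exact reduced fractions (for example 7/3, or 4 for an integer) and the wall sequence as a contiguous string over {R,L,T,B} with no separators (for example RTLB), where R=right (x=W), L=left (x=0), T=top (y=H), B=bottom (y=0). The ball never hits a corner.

1. t=1/2 → T at (11/2,7); v=(-1,-2)
2. t=7/2 → B at (2,0); v=(-1,2)
3. t=2 → L at (0,4); v=(1,2)
4. t=3/2 → T at (3/2,7); v=(1,-2)

Final position: (3/2,7)
Wall sequence: TBLT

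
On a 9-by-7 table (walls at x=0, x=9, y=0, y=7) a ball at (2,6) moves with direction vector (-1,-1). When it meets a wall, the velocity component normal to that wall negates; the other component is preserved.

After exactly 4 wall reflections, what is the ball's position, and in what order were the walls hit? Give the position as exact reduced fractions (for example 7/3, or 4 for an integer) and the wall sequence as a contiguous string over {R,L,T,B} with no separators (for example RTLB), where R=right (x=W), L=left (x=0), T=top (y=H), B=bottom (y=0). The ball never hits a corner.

Final position: (7,7)
Wall sequence: LBRT

1. t=2 → L at (0,4); v=(1,-1)
2. t=4 → B at (4,0); v=(1,1)
3. t=5 → R at (9,5); v=(-1,1)
4. t=2 → T at (7,7); v=(-1,-1)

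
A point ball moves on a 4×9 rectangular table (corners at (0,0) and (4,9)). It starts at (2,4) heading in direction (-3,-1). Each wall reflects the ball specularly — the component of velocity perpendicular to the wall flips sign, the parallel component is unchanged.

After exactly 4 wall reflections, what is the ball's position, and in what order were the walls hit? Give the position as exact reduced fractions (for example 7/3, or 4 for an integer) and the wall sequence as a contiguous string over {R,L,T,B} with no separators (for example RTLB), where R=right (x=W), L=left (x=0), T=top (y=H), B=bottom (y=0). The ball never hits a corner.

Final position: (2,0)
Wall sequence: LRLB

1. t=2/3 → L at (0,10/3); v=(3,-1)
2. t=4/3 → R at (4,2); v=(-3,-1)
3. t=4/3 → L at (0,2/3); v=(3,-1)
4. t=2/3 → B at (2,0); v=(3,1)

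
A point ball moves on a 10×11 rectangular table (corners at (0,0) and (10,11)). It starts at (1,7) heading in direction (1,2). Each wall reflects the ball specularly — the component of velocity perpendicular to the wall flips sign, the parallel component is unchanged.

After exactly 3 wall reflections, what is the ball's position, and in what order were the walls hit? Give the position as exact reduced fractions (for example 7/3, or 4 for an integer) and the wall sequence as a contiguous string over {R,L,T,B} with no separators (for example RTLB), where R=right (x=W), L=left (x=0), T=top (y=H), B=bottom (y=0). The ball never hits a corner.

Final position: (10,3)
Wall sequence: TBR

1. t=2 → T at (3,11); v=(1,-2)
2. t=11/2 → B at (17/2,0); v=(1,2)
3. t=3/2 → R at (10,3); v=(-1,2)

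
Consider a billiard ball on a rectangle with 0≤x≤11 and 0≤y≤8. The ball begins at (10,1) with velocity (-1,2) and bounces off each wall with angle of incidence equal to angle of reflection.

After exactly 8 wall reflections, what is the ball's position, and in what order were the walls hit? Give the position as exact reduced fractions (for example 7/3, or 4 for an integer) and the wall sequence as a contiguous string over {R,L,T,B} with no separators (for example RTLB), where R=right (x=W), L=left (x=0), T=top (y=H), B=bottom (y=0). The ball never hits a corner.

1. t=7/2 → T at (13/2,8); v=(-1,-2)
2. t=4 → B at (5/2,0); v=(-1,2)
3. t=5/2 → L at (0,5); v=(1,2)
4. t=3/2 → T at (3/2,8); v=(1,-2)
5. t=4 → B at (11/2,0); v=(1,2)
6. t=4 → T at (19/2,8); v=(1,-2)
7. t=3/2 → R at (11,5); v=(-1,-2)
8. t=5/2 → B at (17/2,0); v=(-1,2)

Final position: (17/2,0)
Wall sequence: TBLTBTRB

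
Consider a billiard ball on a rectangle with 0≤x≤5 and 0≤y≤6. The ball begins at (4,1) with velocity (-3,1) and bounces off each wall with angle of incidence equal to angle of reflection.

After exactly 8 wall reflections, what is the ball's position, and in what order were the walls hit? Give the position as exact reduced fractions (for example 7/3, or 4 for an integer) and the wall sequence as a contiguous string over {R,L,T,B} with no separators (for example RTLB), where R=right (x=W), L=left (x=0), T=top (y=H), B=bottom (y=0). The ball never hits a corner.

1. t=4/3 → L at (0,7/3); v=(3,1)
2. t=5/3 → R at (5,4); v=(-3,1)
3. t=5/3 → L at (0,17/3); v=(3,1)
4. t=1/3 → T at (1,6); v=(3,-1)
5. t=4/3 → R at (5,14/3); v=(-3,-1)
6. t=5/3 → L at (0,3); v=(3,-1)
7. t=5/3 → R at (5,4/3); v=(-3,-1)
8. t=4/3 → B at (1,0); v=(-3,1)

Final position: (1,0)
Wall sequence: LRLTRLRB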